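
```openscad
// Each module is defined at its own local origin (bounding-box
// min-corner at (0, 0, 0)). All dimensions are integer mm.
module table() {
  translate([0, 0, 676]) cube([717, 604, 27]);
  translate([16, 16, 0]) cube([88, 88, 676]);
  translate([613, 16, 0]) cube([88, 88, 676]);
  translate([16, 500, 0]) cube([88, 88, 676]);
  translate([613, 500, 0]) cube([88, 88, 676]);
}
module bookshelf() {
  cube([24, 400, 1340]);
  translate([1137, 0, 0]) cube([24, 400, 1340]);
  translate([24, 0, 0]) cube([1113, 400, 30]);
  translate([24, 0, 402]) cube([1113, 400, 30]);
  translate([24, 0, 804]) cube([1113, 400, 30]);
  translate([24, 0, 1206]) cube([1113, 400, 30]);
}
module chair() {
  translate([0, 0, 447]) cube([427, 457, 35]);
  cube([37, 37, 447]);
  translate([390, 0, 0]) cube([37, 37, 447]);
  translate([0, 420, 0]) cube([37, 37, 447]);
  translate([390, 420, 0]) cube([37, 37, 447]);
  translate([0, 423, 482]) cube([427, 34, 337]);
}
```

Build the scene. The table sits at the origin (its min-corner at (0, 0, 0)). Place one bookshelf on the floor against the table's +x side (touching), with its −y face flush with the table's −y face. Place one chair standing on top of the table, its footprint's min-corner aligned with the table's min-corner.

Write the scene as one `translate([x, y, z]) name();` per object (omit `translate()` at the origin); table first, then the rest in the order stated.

table();
translate([717, 0, 0]) bookshelf();
translate([0, 0, 703]) chair();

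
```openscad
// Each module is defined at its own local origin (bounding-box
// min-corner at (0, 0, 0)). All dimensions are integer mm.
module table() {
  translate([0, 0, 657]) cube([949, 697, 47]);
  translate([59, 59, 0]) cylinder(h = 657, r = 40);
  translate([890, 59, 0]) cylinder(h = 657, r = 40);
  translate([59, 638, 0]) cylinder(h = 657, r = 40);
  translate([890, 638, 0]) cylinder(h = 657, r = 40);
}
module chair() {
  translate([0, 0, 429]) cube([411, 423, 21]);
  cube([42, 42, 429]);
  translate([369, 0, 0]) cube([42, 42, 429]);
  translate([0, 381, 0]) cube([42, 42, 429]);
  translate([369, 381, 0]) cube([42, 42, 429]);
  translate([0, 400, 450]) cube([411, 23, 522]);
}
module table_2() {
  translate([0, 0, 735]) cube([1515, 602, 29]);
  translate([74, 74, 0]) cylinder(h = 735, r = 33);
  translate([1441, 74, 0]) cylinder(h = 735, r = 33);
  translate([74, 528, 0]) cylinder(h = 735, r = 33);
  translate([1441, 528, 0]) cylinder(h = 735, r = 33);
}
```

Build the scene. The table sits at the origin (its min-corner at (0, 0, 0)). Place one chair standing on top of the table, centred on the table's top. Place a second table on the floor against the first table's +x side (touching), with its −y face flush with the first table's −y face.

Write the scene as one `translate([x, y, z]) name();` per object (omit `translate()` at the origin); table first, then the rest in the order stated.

table();
translate([269, 137, 704]) chair();
translate([949, 0, 0]) table_2();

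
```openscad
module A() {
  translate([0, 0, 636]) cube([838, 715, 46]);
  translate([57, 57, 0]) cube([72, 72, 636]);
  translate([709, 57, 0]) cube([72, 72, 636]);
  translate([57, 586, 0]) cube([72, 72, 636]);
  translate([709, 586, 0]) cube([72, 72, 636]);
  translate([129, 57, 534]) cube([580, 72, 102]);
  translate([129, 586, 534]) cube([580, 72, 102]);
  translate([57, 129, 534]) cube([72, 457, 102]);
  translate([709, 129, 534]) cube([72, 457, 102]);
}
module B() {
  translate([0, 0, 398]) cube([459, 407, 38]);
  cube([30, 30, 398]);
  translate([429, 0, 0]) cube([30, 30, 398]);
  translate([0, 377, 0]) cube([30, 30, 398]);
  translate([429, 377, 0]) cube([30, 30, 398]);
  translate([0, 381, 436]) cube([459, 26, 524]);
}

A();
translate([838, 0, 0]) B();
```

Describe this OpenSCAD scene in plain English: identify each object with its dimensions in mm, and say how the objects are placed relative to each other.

A is a table: top 838 mm (x) × 715 mm (y), 46 mm thick, upper face at z = 682 mm, on four 72×72 mm square legs, each inset 57 mm from the nearest pair of top edges, running from z = 0 to the bottom of the top. Four apron rails, 72 mm thick and 102 mm tall, run between adjacent legs with their top edges flush with the underside of the top and their outer faces flush with the legs' outer faces.

B is a chair: 459×407 mm seat, 38 mm thick, top at z = 436 mm, on four 30 mm square corner legs flush with the seat edges. A 26 mm thick backrest slab spans the full seat width, extending 524 mm above the seat top, its back face flush with the seat's +y edge.

The chair is against the table's +x side, with their −y faces flush.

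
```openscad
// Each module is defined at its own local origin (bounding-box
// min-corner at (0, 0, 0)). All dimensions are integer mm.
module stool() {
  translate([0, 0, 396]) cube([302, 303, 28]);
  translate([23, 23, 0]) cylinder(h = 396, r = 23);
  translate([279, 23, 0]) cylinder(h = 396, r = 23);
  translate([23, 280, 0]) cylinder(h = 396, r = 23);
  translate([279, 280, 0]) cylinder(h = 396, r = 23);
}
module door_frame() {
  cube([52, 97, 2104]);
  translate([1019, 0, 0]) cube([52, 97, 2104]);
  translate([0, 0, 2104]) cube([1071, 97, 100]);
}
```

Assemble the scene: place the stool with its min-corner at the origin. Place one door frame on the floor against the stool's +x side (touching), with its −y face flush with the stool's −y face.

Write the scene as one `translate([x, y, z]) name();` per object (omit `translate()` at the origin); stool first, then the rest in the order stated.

stool();
translate([302, 0, 0]) door_frame();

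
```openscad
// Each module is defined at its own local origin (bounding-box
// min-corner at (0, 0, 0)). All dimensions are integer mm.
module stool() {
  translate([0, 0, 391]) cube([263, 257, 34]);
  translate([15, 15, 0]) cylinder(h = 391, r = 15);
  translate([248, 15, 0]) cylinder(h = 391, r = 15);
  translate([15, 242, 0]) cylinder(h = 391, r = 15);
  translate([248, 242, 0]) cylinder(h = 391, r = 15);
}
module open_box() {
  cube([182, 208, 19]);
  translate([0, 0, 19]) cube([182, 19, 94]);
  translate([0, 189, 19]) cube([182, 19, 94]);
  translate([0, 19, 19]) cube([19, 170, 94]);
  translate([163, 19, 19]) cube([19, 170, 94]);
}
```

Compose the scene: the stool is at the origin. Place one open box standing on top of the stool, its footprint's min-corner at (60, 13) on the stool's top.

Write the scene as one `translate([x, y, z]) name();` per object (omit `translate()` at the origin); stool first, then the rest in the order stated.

stool();
translate([60, 13, 425]) open_box();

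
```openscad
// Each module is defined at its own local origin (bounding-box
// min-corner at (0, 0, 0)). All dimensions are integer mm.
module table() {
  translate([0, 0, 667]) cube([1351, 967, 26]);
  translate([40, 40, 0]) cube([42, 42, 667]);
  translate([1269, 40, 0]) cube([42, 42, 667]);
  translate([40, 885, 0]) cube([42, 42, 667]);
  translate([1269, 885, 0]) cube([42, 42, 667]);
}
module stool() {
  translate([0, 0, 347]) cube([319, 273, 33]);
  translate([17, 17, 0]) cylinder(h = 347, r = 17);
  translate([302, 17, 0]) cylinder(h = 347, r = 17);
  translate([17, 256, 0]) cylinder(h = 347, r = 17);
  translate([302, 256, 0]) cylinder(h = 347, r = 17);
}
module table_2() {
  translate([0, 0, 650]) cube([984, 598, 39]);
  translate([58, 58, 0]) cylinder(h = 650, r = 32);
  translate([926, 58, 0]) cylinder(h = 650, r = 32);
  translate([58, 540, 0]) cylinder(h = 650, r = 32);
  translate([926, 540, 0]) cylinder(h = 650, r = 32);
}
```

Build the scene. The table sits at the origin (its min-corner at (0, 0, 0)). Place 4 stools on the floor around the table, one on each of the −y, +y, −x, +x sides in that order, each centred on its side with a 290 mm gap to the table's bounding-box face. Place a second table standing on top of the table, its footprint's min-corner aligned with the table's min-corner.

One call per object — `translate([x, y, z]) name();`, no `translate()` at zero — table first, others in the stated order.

table();
translate([516, -563, 0]) stool();
translate([516, 1257, 0]) stool();
translate([-609, 347, 0]) stool();
translate([1641, 347, 0]) stool();
translate([0, 0, 693]) table_2();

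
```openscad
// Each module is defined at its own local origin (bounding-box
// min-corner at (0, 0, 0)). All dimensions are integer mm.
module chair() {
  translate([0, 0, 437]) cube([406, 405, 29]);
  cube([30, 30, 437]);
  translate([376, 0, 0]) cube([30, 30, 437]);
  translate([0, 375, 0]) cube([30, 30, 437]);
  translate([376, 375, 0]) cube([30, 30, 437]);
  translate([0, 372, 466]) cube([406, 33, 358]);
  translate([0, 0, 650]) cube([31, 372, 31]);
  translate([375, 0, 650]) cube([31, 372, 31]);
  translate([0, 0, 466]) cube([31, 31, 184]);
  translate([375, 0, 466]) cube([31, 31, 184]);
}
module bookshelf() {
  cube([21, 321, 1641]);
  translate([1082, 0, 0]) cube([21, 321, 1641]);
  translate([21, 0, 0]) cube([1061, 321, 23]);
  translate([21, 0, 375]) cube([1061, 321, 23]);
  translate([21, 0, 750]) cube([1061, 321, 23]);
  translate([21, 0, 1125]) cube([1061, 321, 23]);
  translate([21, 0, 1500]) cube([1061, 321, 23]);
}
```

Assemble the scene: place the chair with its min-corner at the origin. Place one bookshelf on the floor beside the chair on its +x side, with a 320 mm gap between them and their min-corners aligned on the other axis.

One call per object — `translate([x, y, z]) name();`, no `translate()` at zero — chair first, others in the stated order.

chair();
translate([726, 0, 0]) bookshelf();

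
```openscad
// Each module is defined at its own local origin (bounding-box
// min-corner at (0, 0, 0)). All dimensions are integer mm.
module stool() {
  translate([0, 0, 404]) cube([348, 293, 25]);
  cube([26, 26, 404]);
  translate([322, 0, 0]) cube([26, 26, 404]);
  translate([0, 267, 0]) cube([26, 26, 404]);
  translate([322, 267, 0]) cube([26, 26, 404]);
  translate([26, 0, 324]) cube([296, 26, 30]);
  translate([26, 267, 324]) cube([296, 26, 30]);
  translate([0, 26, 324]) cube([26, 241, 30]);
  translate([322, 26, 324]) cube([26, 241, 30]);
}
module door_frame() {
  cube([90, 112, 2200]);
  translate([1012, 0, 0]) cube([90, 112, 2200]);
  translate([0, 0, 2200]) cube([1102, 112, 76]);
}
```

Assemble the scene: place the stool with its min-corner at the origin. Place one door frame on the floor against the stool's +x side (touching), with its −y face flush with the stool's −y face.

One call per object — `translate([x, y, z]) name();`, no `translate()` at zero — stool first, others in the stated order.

stool();
translate([348, 0, 0]) door_frame();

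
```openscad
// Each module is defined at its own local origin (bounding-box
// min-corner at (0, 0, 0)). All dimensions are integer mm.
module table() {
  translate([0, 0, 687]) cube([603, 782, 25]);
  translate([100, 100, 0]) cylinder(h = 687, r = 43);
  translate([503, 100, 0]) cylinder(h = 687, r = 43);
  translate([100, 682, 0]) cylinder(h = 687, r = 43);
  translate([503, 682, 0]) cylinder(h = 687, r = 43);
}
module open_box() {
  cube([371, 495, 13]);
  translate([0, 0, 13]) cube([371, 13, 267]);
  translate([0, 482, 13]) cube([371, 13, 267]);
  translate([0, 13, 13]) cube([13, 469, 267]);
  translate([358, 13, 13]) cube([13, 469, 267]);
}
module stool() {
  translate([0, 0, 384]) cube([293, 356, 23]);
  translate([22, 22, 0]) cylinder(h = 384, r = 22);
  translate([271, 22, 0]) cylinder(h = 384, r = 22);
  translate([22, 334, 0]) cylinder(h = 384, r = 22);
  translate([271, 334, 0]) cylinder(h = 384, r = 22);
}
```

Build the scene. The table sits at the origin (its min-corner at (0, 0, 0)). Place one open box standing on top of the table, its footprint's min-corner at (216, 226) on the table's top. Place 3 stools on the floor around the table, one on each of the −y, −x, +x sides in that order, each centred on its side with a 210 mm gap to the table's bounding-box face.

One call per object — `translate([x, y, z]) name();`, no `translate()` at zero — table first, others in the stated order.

table();
translate([216, 226, 712]) open_box();
translate([155, -566, 0]) stool();
translate([-503, 213, 0]) stool();
translate([813, 213, 0]) stool();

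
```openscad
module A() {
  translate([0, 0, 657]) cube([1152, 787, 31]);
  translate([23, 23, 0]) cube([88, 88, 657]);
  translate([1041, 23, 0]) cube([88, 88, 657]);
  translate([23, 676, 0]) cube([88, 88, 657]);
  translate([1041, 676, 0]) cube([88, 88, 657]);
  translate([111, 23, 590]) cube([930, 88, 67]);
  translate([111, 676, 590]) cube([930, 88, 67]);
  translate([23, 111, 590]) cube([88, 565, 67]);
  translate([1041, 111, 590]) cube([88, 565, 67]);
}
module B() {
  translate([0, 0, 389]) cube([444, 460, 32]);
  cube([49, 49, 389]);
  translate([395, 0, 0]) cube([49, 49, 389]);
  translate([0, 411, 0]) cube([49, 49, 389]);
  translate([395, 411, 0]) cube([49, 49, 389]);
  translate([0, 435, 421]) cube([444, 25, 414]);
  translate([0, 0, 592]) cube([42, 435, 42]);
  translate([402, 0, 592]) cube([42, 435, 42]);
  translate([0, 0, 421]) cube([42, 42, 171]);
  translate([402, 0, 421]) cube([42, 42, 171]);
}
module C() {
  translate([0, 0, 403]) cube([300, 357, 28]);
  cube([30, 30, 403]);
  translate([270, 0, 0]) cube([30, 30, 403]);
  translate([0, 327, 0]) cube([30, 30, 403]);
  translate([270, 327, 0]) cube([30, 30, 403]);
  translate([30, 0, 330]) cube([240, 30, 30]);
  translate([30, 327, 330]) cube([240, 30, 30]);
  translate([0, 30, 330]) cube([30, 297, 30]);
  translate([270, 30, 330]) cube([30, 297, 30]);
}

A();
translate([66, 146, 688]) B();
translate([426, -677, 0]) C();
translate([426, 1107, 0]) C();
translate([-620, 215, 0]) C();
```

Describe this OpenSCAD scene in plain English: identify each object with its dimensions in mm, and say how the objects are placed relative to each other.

A is a table: top 1152 mm (x) × 787 mm (y), 31 mm thick, upper face at z = 688 mm, on four 88×88 mm square legs, each inset 23 mm from the nearest pair of top edges, running from z = 0 to the bottom of the top. Four apron rails, 88 mm thick and 67 mm tall, run between adjacent legs with their top edges flush with the underside of the top and their outer faces flush with the legs' outer faces.

B is a chair. The seat is a 444×460×32 mm slab with its top at z = 421 mm, on four 49×49 mm corner legs (flush with the seat edges, standing on z = 0). A flat backrest 25 mm thick, 414 mm tall, spans the full seat width and rises from the seat top along its +y edge, rear face flush with the rear of the seat. Two armrests of 42×42 mm section run along each side from the seat's front edge to the front of the backrest, top faces 213 mm above the seat top and outer faces flush with the seat's x-edges; a 42×42 mm post under the front of each armrest stands on the seat at the front corner.

C is a four-legged stool. The seat is a 300×357×28 mm slab whose top surface is at z = 431 mm; four square legs, each 30×30 mm in cross-section, run from the floor (z = 0) to the underside of the seat, each flush with a corner of the seat. Four stretchers, 30 mm wide and 30 mm tall, connect adjacent legs with their undersides at z = 330 mm, each running between the inner faces of the legs it joins and aligned with the legs' outer faces on the other axis.

The chair is on top of the table. Three stools sit around the table at the −y, +y, −x sides.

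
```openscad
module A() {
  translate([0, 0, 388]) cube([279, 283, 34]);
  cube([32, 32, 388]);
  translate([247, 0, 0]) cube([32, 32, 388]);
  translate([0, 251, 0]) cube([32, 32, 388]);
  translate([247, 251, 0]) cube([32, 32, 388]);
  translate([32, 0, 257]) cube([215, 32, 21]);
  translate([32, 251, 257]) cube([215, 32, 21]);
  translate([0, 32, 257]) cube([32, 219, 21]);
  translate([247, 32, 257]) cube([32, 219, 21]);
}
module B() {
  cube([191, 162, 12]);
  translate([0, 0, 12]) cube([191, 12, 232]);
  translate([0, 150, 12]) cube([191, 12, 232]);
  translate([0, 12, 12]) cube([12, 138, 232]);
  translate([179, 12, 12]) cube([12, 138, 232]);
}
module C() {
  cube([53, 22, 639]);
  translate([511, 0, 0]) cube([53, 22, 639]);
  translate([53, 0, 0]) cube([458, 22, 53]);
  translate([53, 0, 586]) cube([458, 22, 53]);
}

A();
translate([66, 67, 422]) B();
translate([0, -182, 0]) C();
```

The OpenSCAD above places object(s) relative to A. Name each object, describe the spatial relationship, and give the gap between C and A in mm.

A is a stool. B is an open box. C is a picture frame. The open box is on top of the stool. The picture frame is on the floor beside the stool on its −y side. The gap between the picture frame and the stool is 160 mm.

The picture frame's nearest face is 160 mm from the stool's −y face.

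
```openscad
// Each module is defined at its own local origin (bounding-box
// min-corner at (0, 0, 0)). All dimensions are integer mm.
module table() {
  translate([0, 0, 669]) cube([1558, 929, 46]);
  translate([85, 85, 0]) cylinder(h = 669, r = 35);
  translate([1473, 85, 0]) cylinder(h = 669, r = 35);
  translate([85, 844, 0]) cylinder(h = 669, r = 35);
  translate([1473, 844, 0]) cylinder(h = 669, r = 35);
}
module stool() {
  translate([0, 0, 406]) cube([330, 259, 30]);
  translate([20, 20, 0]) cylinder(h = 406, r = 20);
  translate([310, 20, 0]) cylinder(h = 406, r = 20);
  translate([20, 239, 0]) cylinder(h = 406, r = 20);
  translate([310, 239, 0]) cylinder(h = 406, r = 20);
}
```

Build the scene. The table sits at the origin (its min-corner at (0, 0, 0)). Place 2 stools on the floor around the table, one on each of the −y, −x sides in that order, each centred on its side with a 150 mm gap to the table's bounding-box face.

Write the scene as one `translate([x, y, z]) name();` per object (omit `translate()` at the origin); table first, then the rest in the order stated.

table();
translate([614, -409, 0]) stool();
translate([-480, 335, 0]) stool();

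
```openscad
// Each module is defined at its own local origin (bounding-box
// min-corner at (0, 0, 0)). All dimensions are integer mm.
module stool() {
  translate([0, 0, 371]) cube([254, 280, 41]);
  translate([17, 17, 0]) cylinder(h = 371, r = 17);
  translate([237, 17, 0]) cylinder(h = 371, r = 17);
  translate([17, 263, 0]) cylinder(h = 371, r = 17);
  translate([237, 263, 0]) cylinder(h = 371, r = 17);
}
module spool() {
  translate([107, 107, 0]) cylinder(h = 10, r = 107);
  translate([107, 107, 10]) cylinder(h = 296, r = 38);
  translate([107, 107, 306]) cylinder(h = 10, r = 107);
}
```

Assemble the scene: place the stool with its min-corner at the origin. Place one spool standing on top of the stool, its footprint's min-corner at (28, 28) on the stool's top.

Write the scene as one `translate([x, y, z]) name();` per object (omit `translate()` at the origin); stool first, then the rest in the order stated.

stool();
translate([28, 28, 412]) spool();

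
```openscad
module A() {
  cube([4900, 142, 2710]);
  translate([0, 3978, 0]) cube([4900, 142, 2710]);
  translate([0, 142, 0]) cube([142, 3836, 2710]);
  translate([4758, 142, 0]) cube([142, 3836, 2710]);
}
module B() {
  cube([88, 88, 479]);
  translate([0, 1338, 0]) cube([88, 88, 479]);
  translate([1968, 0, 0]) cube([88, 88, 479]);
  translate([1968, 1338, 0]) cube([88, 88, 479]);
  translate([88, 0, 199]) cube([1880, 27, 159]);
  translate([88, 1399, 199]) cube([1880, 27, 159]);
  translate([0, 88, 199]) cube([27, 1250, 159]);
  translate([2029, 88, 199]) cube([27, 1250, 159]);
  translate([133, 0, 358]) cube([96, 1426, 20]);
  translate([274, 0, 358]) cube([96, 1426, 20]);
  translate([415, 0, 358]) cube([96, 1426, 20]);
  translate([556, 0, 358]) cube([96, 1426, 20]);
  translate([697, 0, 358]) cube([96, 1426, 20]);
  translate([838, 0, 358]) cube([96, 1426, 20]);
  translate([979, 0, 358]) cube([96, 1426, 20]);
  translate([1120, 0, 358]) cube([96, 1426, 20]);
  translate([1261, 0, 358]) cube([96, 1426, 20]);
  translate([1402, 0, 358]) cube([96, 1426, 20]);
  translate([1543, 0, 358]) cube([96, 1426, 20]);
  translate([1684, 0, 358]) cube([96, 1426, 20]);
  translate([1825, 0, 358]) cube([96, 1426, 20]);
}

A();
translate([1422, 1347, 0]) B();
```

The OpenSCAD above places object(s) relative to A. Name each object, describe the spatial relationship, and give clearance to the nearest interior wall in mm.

A is a house frame. B is a bed frame. The bed frame sits inside the house frame, centred. The clearance to the nearest interior wall is 1205 mm.

Clearances: x = 1280, y = 1205; minimum 1205 mm.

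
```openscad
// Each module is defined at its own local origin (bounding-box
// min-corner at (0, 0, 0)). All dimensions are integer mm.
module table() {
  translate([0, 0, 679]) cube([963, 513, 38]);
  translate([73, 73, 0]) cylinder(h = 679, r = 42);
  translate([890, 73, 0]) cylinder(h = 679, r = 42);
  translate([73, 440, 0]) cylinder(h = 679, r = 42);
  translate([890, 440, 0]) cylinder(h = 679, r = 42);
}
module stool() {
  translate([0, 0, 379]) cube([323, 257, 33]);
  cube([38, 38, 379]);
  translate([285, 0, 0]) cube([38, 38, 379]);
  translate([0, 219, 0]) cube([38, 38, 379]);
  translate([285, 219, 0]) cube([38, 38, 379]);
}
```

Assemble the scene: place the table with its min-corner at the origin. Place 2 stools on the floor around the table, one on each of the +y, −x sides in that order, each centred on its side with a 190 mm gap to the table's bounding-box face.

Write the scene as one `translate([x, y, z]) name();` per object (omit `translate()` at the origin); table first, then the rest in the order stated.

table();
translate([320, 703, 0]) stool();
translate([-513, 128, 0]) stool();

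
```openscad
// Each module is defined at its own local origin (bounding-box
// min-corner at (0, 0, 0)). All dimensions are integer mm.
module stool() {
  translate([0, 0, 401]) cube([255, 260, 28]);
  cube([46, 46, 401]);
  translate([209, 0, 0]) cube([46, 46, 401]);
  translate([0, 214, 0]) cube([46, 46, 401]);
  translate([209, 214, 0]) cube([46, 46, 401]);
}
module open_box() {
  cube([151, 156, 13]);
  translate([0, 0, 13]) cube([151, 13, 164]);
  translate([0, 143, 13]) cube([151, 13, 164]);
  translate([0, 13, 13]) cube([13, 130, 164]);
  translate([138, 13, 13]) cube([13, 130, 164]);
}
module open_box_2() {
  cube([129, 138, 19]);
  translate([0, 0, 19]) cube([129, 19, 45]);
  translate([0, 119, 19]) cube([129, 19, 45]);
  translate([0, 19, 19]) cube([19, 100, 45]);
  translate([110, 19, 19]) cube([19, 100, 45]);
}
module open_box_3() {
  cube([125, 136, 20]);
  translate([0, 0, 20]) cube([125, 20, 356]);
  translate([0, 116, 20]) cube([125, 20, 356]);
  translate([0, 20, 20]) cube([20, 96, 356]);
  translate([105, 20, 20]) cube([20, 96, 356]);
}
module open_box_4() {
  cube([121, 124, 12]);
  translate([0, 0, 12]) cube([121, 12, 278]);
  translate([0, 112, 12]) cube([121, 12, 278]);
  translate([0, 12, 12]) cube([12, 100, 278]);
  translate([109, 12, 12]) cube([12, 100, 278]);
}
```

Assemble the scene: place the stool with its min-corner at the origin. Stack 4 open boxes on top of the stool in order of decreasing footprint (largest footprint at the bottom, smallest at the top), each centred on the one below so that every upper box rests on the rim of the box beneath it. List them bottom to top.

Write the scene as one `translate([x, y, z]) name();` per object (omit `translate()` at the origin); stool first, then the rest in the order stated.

stool();
translate([52, 52, 429]) open_box();
translate([63, 61, 606]) open_box_2();
translate([65, 62, 670]) open_box_3();
translate([67, 68, 1046]) open_box_4();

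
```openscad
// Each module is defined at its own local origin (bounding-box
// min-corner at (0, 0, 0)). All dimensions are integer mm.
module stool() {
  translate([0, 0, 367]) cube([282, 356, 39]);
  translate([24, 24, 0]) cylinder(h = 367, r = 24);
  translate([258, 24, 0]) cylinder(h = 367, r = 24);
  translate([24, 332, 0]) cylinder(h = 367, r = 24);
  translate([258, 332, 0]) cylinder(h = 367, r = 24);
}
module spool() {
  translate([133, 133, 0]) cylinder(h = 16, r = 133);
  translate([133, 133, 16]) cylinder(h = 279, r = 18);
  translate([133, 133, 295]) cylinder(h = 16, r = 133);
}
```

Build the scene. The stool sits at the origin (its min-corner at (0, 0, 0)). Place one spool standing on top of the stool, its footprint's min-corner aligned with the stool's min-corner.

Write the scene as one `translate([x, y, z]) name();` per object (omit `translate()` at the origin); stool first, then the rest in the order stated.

stool();
translate([0, 0, 406]) spool();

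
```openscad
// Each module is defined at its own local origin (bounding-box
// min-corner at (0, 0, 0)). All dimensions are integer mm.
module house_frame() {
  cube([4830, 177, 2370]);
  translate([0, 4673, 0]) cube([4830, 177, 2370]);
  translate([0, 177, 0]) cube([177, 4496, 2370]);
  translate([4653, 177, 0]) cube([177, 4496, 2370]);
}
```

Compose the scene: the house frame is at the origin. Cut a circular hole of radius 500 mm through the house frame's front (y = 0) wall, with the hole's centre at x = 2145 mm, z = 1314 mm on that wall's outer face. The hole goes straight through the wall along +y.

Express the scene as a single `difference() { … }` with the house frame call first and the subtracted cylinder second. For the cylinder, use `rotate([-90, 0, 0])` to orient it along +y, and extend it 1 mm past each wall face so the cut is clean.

difference() {
  house_frame();
  translate([2145, -1, 1314]) rotate([-90, 0, 0]) cylinder(h = 179, r = 500);
}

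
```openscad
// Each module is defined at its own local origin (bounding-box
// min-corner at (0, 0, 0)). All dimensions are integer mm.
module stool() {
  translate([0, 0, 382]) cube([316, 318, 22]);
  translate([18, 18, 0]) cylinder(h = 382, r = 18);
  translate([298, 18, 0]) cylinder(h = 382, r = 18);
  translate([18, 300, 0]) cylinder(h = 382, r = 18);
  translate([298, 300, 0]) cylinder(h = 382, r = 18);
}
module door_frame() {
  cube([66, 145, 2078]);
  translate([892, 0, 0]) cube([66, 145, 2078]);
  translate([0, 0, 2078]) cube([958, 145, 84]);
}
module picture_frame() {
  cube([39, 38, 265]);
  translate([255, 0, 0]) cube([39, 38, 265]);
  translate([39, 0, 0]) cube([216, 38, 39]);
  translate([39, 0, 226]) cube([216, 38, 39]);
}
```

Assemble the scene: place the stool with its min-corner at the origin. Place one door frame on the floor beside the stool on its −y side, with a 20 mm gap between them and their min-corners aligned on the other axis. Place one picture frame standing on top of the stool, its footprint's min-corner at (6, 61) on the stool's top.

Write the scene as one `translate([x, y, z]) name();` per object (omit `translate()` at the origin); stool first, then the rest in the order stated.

stool();
translate([0, -165, 0]) door_frame();
translate([6, 61, 404]) picture_frame();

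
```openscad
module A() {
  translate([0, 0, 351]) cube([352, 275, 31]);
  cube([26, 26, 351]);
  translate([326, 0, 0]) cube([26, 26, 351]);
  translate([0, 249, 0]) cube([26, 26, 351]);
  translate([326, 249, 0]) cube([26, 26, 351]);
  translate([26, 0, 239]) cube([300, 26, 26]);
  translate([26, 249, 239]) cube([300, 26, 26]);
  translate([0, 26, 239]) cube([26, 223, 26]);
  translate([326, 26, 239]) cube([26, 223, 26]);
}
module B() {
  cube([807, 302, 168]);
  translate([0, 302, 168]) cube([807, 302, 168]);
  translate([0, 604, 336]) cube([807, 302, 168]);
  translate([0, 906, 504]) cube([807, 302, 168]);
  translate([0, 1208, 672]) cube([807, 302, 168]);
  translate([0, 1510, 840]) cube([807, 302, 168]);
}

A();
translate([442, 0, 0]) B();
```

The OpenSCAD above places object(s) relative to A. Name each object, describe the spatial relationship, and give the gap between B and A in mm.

The staircase's nearest face is 90 mm from the stool's +x face.

A is a stool. B is a staircase. The staircase is on the floor beside the stool on its +x side. The gap between the staircase and the stool is 90 mm.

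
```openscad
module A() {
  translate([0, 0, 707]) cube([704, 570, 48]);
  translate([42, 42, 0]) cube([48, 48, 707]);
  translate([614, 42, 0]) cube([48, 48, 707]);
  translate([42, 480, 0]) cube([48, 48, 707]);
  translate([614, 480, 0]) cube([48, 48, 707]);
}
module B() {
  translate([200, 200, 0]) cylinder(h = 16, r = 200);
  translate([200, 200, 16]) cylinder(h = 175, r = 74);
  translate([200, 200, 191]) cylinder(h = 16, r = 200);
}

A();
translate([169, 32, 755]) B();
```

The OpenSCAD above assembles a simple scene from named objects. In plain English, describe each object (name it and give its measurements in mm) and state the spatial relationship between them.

A is a rectangular dining table. The top is 704×570×48 mm with its upper surface at z = 755 mm. It stands on four 48×48 mm square legs, each inset 42 mm from the nearest pair of top edges, running from the floor to the underside of the top.

B is a spool: two coaxial disc flanges of radius 200 mm and thickness 16 mm, joined by a core cylinder of radius 74 mm and height 175 mm. The lower flange rests on z = 0 and the three cylinders share a vertical axis.

The spool is on top of the table.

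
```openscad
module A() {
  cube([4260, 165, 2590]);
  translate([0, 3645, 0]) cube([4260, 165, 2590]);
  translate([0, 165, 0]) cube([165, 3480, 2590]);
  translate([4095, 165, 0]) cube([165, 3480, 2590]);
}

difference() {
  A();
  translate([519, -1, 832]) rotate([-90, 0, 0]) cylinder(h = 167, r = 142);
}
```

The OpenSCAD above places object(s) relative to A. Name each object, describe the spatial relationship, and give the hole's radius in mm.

The subtracted cylinder has r = 142 mm.

A is a house frame. The house frame has a circular hole through its front wall. The hole's radius is 142 mm.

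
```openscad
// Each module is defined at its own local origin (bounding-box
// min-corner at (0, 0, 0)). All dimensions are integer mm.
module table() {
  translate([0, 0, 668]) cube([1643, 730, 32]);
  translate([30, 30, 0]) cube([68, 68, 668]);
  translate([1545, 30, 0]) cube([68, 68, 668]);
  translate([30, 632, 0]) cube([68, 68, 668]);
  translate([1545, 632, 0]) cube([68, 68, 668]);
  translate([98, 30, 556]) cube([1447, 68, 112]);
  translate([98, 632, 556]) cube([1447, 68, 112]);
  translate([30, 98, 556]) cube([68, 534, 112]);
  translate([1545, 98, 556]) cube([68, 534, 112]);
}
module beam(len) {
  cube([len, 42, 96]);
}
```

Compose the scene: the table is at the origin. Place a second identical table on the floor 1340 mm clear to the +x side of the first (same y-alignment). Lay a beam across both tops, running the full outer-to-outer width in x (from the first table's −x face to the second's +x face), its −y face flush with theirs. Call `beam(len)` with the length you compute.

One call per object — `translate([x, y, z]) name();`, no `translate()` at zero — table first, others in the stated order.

table();
translate([2983, 0, 0]) table();
translate([0, 0, 700]) beam(4626);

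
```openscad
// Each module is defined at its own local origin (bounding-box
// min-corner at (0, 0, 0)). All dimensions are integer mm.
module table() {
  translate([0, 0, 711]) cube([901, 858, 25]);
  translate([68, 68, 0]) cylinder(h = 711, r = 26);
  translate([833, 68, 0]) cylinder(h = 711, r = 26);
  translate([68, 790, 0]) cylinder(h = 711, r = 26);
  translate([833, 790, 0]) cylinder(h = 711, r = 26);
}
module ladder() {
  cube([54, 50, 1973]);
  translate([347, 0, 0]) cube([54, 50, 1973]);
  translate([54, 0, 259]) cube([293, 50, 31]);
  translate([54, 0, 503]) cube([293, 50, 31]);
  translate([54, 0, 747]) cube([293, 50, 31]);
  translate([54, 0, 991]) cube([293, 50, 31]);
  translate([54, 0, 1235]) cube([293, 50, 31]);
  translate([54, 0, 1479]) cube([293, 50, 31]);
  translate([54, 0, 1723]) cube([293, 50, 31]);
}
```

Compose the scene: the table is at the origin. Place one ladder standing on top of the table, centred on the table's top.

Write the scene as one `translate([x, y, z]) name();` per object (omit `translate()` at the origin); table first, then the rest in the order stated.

table();
translate([250, 404, 736]) ladder();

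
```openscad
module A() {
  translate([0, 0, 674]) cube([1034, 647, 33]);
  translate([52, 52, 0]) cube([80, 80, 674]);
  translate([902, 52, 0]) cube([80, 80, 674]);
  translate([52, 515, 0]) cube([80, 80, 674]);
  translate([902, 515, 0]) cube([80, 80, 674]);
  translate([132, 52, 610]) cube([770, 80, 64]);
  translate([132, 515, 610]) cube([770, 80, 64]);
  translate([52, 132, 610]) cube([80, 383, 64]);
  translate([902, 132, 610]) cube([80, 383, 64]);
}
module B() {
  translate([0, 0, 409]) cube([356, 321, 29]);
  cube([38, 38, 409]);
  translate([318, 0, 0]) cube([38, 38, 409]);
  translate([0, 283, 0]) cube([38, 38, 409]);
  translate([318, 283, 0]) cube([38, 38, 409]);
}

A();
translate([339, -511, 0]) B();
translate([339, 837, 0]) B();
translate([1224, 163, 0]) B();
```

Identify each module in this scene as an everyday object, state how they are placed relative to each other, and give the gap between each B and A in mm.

A is a table. B is a stool. Three stools sit around the table at the −y, +y, +x sides. The gap between each stool and the table is 190 mm.

Each stool's nearest face is 190 mm from the table's bounding box.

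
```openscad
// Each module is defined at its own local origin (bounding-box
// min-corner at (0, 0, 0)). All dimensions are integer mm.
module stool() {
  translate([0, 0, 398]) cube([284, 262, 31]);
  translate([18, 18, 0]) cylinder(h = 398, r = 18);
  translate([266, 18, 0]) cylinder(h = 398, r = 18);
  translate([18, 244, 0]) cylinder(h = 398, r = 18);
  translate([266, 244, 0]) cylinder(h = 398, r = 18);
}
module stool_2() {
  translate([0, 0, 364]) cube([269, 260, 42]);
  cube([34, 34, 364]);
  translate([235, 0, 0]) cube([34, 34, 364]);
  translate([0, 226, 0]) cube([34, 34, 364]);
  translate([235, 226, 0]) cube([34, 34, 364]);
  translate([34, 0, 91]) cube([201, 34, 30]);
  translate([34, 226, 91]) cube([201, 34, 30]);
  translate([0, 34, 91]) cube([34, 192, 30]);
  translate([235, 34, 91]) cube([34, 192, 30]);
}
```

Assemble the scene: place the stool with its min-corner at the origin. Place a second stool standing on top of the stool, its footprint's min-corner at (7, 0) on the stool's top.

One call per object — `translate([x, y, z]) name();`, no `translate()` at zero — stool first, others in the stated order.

stool();
translate([7, 0, 429]) stool_2();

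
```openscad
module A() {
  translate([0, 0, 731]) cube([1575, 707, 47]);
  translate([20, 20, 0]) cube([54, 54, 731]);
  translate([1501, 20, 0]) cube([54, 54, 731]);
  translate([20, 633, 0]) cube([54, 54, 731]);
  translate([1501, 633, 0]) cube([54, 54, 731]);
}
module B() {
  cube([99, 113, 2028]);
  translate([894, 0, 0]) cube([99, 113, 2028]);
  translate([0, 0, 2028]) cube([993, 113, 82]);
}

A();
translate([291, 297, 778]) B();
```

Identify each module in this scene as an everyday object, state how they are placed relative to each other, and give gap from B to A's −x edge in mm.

A is a table. B is a door frame. The door frame is on top of the table, centred. The gap from the door frame to the table's −x edge is 291 mm.

The door frame's min-x is at 291; the table's min-x is 0; gap = 291 mm.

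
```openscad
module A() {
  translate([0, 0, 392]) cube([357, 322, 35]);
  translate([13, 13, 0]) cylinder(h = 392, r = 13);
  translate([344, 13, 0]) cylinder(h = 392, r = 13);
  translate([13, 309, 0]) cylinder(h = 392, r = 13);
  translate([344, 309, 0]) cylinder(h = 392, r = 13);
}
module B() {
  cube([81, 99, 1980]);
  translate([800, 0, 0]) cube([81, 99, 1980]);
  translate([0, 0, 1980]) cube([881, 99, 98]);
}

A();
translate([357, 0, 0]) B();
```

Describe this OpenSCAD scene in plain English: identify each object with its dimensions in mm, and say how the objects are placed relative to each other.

A is a four-legged stool. The seat is a 357×322×35 mm slab whose top surface is at z = 427 mm; four round legs, each 26 mm in diameter, run from the floor (z = 0) to the underside of the seat, each leg's axis is inset half a diameter from the nearest pair of seat edges (so the leg's bounding box is flush with the corner).

B is a rectangular door frame: two vertical jambs of 81×99 mm section, 1980 mm tall, with a clear opening 719 mm wide between their inner faces. A header 98 mm tall and 99 mm deep lies on top of the jambs and spans the full outside width.

The door frame is against the stool's +x side, with their −y faces flush.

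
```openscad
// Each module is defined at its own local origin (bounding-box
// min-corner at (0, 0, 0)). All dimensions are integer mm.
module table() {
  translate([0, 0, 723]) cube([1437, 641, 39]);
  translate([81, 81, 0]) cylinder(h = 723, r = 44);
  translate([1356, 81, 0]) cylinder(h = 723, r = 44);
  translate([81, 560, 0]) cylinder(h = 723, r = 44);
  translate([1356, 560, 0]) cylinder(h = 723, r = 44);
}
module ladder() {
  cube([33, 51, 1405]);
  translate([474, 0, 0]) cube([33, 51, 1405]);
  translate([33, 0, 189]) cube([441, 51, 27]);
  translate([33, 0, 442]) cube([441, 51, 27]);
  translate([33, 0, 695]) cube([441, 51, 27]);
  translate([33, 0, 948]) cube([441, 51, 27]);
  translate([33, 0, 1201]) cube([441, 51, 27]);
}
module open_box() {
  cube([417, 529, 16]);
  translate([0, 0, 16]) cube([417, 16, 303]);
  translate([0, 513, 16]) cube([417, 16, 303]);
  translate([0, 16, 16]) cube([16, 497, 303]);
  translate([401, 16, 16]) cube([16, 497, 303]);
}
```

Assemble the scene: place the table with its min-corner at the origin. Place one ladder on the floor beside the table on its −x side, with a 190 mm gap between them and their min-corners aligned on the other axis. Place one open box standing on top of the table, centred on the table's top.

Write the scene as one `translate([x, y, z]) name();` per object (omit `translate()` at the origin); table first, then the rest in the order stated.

table();
translate([-697, 0, 0]) ladder();
translate([510, 56, 762]) open_box();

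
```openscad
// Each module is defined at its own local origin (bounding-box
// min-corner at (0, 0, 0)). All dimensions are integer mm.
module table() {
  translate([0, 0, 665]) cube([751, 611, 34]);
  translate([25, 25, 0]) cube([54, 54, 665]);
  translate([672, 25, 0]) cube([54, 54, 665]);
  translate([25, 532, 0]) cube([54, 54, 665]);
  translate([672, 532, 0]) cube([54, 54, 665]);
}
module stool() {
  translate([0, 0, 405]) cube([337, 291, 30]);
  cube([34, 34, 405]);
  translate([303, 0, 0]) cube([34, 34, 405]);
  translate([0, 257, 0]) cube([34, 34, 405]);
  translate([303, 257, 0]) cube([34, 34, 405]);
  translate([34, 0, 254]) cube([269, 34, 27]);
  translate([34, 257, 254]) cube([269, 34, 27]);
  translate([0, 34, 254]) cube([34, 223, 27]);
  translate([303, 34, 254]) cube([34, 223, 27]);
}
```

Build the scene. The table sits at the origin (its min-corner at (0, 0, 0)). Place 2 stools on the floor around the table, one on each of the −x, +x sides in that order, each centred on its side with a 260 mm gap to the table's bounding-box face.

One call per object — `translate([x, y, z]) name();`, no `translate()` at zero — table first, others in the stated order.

table();
translate([-597, 160, 0]) stool();
translate([1011, 160, 0]) stool();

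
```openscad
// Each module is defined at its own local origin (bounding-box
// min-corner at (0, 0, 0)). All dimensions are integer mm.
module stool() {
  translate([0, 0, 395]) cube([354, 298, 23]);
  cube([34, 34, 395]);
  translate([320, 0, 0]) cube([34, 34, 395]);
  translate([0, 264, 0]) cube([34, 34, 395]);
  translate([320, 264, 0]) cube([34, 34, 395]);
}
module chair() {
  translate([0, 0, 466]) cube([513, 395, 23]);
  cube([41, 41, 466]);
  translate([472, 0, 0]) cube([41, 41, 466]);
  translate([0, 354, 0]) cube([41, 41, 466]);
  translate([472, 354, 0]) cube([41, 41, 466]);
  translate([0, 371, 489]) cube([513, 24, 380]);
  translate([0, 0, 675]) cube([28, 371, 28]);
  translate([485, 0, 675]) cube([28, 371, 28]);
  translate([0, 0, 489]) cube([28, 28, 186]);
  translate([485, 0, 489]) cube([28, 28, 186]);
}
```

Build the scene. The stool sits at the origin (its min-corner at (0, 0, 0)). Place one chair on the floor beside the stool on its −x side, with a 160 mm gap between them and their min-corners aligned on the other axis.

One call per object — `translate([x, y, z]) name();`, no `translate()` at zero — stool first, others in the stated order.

stool();
translate([-673, 0, 0]) chair();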